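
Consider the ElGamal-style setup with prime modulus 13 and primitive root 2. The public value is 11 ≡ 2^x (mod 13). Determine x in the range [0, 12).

7

Successive powers of 2 modulo 13:
  2^0=1  2^1=2  2^2=4  2^3=8  2^4=3  2^5=6
  2^6=12  2^7=11
So 2^7 ≡ 11 (mod 13), giving x = 7.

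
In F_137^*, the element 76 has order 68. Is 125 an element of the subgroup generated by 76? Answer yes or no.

no

125 ∈ ⟨76⟩ iff 125^68 ≡ 1 (mod 137), since |⟨76⟩| = 68.
125^68 mod 137 = 136.
Since 136 ≠ 1, 125 does not lie in the subgroup.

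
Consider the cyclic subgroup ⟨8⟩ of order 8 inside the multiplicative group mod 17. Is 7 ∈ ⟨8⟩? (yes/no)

no

7 ∈ ⟨8⟩ iff 7^8 ≡ 1 (mod 17), since |⟨8⟩| = 8.
7^8 mod 17 = 16.
Since 16 ≠ 1, 7 does not lie in the subgroup.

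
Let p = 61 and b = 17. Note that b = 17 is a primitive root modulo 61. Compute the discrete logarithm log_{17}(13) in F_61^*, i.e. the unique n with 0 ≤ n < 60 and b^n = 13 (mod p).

20

Successive powers of 17 modulo 61:
  17^0=1  17^1=17  17^2=45  17^3=33  17^4=12  17^5=21
  17^6=52  17^7=30  17^8=22  17^9=8  17^10=14  17^11=55
  17^12=20  17^13=35  17^14=46  17^15=50  17^16=57  17^17=54
  17^18=3  17^19=51  17^20=13
So 17^20 ≡ 13 (mod 61), giving n = 20.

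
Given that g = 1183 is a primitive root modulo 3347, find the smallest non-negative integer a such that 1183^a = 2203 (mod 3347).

280

Baby-step giant-step with m = ceil(sqrt(3346)) = 58.
Baby table (1183^j mod 3347 for j=0..57):
  0:1  1:1183  2:443  3:1937  4:2123  5:1259  6:3329  7:2135
  8:2067  9:1951  10:1950  11:767  12:324  13:1734  14:2958  15:1699
  16:1717  17:2929  18:862  19:2258  20:308  21:2888  22:2564  23:830
  24:1219  25:2867  26:1150  27:1568  28:706  29:1795  30:1487  31:1946
  32:2729  33:1899  34:680  35:1160  36:10  37:1789  38:1083  39:2635
  40:1148  41:2549  42:3167  43:1268  44:588  45:2775  46:2765  47:976
  48:3240  49:605  50:2804  51:255  52:435  53:2514  54:1926  55:2498
  56:3080  57:2104
Giant step factor: 1183^(-58) ≡ 2908 (mod 3347).
Scan 2203·2908^i mod 3347 for i = 0, 1, …:
  i=0: 2203   i=1: 166   i=2: 760   i=3: 1060
  i=4: 3240
Match at i=4, j=48: a = 4·58 + 48 = 280.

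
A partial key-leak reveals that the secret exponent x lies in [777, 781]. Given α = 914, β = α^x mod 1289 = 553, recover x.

Compute 914^777 mod 1289 = 867, then multiply by 914 repeatedly:
  914^777=867  914^778=992  914^779=521  914^780=553
Found 553 at exponent 780.

780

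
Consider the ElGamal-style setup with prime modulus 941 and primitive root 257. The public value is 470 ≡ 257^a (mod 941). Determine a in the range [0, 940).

831

Baby-step giant-step with m = ceil(sqrt(940)) = 31.
Baby table (257^j mod 941 for j=0..30):
  0:1  1:257  2:179  3:835  4:47  5:787  6:885  7:664
  8:327  9:290  10:191  11:155  12:313  13:456  14:508  15:698
  16:596  17:730  18:351  19:812  20:723  21:434  22:500  23:524
  24:105  25:637  26:916  27:162  28:230  29:768  30:707
Giant step factor: 257^(-31) ≡ 755 (mod 941).
Scan 470·755^i mod 941 for i = 0, 1, …:
  i=0: 470   i=1: 93   i=2: 581   i=3: 149
  i=4: 516   i=5: 6   i=6: 766   i=7: 556
  i=8: 94   i=9: 395     …   i=25: 204
  i=26: 637
Match at i=26, j=25: a = 26·31 + 25 = 831.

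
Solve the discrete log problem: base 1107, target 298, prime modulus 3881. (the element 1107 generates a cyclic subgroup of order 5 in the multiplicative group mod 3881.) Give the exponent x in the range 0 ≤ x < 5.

4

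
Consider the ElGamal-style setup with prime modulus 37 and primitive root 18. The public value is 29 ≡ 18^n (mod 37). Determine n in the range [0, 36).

33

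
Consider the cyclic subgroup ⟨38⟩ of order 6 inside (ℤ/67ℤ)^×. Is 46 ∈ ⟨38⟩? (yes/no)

⟨38⟩ has order 6; its elements mod 67 are {1, 29, 30, 37, 38, 66}.
46 is not in this set.

no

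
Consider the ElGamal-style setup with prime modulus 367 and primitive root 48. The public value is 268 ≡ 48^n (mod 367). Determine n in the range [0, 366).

Baby-step giant-step with m = ceil(sqrt(366)) = 20.
Baby table (48^j mod 367 for j=0..19):
  0:1  1:48  2:102  3:125  4:128  5:272  6:211  7:219
  8:236  9:318  10:217  11:140  12:114  13:334  14:251  15:304
  16:279  17:180  18:199  19:10
Giant step factor: 48^(-20) ≡ 13 (mod 367).
Scan 268·13^i mod 367 for i = 0, 1, …:
  i=0: 268   i=1: 181   i=2: 151   i=3: 128
Match at i=3, j=4: n = 3·20 + 4 = 64.

64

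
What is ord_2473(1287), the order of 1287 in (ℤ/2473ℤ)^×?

618

The order of 1287 must divide p − 1 = 2472 = 2^3 · 3 · 103.
Divisors: 1, 2, 3, 4, 6, 8, 12, 24, 103, 206, 309, 412, 618, 824, 1236, 2472.
Check each in increasing order: 1287^1 ≡ 1287;  1287^2 ≡ 1932;  1287^3 ≡ 1119;  1287^4 ≡ 867;  1287^6 ≡ 823;  1287^8 ≡ 2370;  1287^12 ≡ 2200;  1287^24 ≡ 339;  1287^103 ≡ 1016;  1287^206 ≡ 1015;  1287^309 ≡ 2472;  1287^412 ≡ 1457;  1287^618 ≡ 1.
Smallest exponent giving 1 is 618.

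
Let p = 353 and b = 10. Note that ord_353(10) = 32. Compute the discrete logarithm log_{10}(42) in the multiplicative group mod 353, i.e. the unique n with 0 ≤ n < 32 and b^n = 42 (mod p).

8

Successive powers of 10 modulo 353:
  10^0=1  10^1=10  10^2=100  10^3=294  10^4=116  10^5=101
  10^6=304  10^7=216  10^8=42
So 10^8 ≡ 42 (mod 353), giving n = 8.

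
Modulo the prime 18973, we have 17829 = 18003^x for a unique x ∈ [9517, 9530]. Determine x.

9522

Compute 18003^9517 mod 18973 = 17827, then multiply by 18003 repeatedly:
  18003^9517=17827  18003^9518=11186  18003^9519=2136  18003^9520=15110  18003^9521=9429
  18003^9522=17829
Found 17829 at exponent 9522.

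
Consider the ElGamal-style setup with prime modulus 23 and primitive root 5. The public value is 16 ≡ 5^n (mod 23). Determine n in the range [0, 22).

8

Successive powers of 5 modulo 23:
  5^0=1  5^1=5  5^2=2  5^3=10  5^4=4  5^5=20
  5^6=8  5^7=17  5^8=16
So 5^8 ≡ 16 (mod 23), giving n = 8.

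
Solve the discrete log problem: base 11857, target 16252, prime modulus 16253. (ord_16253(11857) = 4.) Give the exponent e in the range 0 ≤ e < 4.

Successive powers of 11857 modulo 16253:
  11857^0=1  11857^1=11857  11857^2=16252
So 11857^2 ≡ 16252 (mod 16253), giving e = 2.

2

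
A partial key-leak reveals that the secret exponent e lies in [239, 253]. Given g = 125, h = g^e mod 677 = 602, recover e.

245

Compute 125^239 mod 677 = 296, then multiply by 125 repeatedly:
  125^239=296  125^240=442  125^241=413  125^242=173  125^243=638
  125^244=541  125^245=602
Found 602 at exponent 245.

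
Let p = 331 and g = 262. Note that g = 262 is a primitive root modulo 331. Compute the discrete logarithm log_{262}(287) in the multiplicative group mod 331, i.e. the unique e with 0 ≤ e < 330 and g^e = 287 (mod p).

314

Baby-step giant-step with m = ceil(sqrt(330)) = 19.
Baby table (262^j mod 331 for j=0..18):
  0:1  1:262  2:127  3:174  4:241  5:252  6:155  7:228
  8:156  9:159  10:283  11:2  12:193  13:254  14:17  15:151
  16:173  17:310  18:125
Giant step factor: 262^(-19) ≡ 209 (mod 331).
Scan 287·209^i mod 331 for i = 0, 1, …:
  i=0: 287   i=1: 72   i=2: 153   i=3: 201
  i=4: 303   i=5: 106   i=6: 308   i=7: 158
  i=8: 253   i=9: 248     …   i=15: 250
  i=16: 283
Match at i=16, j=10: e = 16·19 + 10 = 314.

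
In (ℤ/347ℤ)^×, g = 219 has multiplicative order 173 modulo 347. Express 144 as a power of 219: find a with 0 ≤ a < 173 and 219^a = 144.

44

Baby-step giant-step with m = ceil(sqrt(173)) = 14.
Baby table (219^j mod 347 for j=0..13):
  0:1  1:219  2:75  3:116  4:73  5:25  6:270  7:140
  8:124  9:90  10:278  11:157  12:30  13:324
Giant step factor: 219^(-14) ≡ 126 (mod 347).
Scan 144·126^i mod 347 for i = 0, 1, …:
  i=0: 144   i=1: 100   i=2: 108   i=3: 75
Match at i=3, j=2: a = 3·14 + 2 = 44.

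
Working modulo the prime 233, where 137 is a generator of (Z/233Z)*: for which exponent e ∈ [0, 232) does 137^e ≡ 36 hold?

154

Baby-step giant-step with m = ceil(sqrt(232)) = 16.
Baby table (137^j mod 233 for j=0..15):
  0:1  1:137  2:129  3:198  4:98  5:145  6:60  7:65
  8:51  9:230  10:55  11:79  12:105  13:172  14:31  15:53
Giant step factor: 137^(-16) ≡ 92 (mod 233).
Scan 36·92^i mod 233 for i = 0, 1, …:
  i=0: 36   i=1: 50   i=2: 173   i=3: 72
  i=4: 100   i=5: 113   i=6: 144   i=7: 200
  i=8: 226   i=9: 55
Match at i=9, j=10: e = 9·16 + 10 = 154.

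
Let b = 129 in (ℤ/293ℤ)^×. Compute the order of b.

The order of 129 must divide p − 1 = 292 = 2^2 · 73.
Divisors: 1, 2, 4, 73, 146, 292.
Check each in increasing order: 129^1 ≡ 129;  129^2 ≡ 233;  129^4 ≡ 84;  129^73 ≡ 155;  129^146 ≡ 292;  129^292 ≡ 1.
Smallest exponent giving 1 is 292.

292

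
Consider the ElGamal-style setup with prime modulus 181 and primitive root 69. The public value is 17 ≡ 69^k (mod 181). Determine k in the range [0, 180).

Baby-step giant-step with m = ceil(sqrt(180)) = 14.
Baby table (69^j mod 181 for j=0..13):
  0:1  1:69  2:55  3:175  4:129  5:32  6:36  7:131
  8:170  9:146  10:119  11:66  12:29  13:10
Giant step factor: 69^(-14) ≡ 165 (mod 181).
Scan 17·165^i mod 181 for i = 0, 1, …:
  i=0: 17   i=1: 90   i=2: 8   i=3: 53
  i=4: 57   i=5: 174   i=6: 112   i=7: 18
  i=8: 74   i=9: 83   i=10: 120   i=11: 71
  i=12: 131
Match at i=12, j=7: k = 12·14 + 7 = 175.

175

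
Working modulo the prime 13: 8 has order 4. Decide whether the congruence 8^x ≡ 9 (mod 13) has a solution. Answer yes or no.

no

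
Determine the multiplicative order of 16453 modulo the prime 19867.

9933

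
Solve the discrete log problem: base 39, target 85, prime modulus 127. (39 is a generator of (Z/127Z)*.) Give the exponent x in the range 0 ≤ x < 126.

Baby-step giant-step with m = ceil(sqrt(126)) = 12.
Baby table (39^j mod 127 for j=0..11):
  0:1  1:39  2:124  3:10  4:9  5:97  6:100  7:90
  8:81  9:111  10:11  11:48
Giant step factor: 39^(-12) ≡ 50 (mod 127).
Scan 85·50^i mod 127 for i = 0, 1, …:
  i=0: 85   i=1: 59   i=2: 29   i=3: 53
  i=4: 110   i=5: 39
Match at i=5, j=1: x = 5·12 + 1 = 61.

61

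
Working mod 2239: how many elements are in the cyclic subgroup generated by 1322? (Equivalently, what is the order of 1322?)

1119

The order of 1322 must divide p − 1 = 2238 = 2 · 3 · 373.
Divisors: 1, 2, 3, 6, 373, 746, 1119, 2238.
Check each in increasing order: 1322^1 ≡ 1322;  1322^2 ≡ 1264;  1322^3 ≡ 714;  1322^6 ≡ 1543;  1322^373 ≡ 295;  1322^746 ≡ 1943;  1322^1119 ≡ 1.
Smallest exponent giving 1 is 1119.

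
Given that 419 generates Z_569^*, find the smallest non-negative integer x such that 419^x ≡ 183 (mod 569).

Successive powers of 419 modulo 569:
  419^0=1  419^1=419  419^2=309  419^3=308  419^4=458  419^5=149
  419^6=410  419^7=521  419^8=372  419^9=531  419^10=10  419^11=207
  419^12=245  419^13=235  419^14=28  419^15=352  419^16=117  419^17=89
  419^18=306  419^19=189  419^20=100  419^21=363  419^22=174  419^23=74
  419^24=280  419^25=106  419^26=32  419^27=321  419^28=215  419^29=183
So 419^29 ≡ 183 (mod 569), giving x = 29.

29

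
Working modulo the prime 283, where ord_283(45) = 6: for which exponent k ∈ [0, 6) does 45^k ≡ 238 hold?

4

Successive powers of 45 modulo 283:
  45^0=1  45^1=45  45^2=44  45^3=282  45^4=238
So 45^4 ≡ 238 (mod 283), giving k = 4.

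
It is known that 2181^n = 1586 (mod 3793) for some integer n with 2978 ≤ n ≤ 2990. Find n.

Compute 2181^2978 mod 3793 = 3320, then multiply by 2181 repeatedly:
  2181^2978=3320  2181^2979=83  2181^2980=2752  2181^2981=1586
Found 1586 at exponent 2981.

2981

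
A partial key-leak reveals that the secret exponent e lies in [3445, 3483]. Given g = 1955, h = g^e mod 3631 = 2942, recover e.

3464

Compute 1955^3445 mod 3631 = 2528, then multiply by 1955 repeatedly:
  1955^3445=2528  1955^3446=449  1955^3447=2724  1955^3448=2374  1955^3449=752
  1955^3450=3236  1955^3451=1178  1955^3452=936  1955^3453=3487  1955^3454=1698
  1955^3455=856  1955^3456=3220  1955^3457=2577  1955^3458=1838  1955^3459=2231
  1955^3460=774  1955^3461=2674  1955^3462=2661  1955^3463=2663  1955^3464=2942
Found 2942 at exponent 3464.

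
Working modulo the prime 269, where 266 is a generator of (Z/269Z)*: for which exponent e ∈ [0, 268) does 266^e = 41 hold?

Baby-step giant-step with m = ceil(sqrt(268)) = 17.
Baby table (266^j mod 269 for j=0..16):
  0:1  1:266  2:9  3:242  4:81  5:26  6:191  7:234
  8:105  9:223  10:138  11:124  12:166  13:40  14:149  15:91
  16:265
Giant step factor: 266^(-17) ≡ 157 (mod 269).
Scan 41·157^i mod 269 for i = 0, 1, …:
  i=0: 41   i=1: 250   i=2: 245   i=3: 267
  i=4: 224   i=5: 198   i=6: 151   i=7: 35
  i=8: 115   i=9: 32     …   i=14: 43
  i=15: 26
Match at i=15, j=5: e = 15·17 + 5 = 260.

260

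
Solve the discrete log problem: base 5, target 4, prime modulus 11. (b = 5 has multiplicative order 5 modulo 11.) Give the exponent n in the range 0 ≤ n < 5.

Successive powers of 5 modulo 11:
  5^0=1  5^1=5  5^2=3  5^3=4
So 5^3 ≡ 4 (mod 11), giving n = 3.

3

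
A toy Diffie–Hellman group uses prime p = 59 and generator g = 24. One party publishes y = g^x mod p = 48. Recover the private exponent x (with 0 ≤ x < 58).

24

Successive powers of 24 modulo 59:
  24^0=1  24^1=24  24^2=45  24^3=18  24^4=19  24^5=43
  24^6=29  24^7=47  24^8=7  24^9=50  24^10=20  24^11=8
  24^12=15  24^13=6  24^14=26  24^15=34  24^16=49  24^17=55
  24^18=22  24^19=56  24^20=46  24^21=42  24^22=5  24^23=2
  24^24=48
So 24^24 ≡ 48 (mod 59), giving x = 24.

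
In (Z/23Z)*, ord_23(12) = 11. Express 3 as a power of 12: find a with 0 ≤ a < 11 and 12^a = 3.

Successive powers of 12 modulo 23:
  12^0=1  12^1=12  12^2=6  12^3=3
So 12^3 ≡ 3 (mod 23), giving a = 3.

3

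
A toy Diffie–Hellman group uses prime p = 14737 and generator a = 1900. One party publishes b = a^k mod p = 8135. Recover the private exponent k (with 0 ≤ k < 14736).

7220

Baby-step giant-step with m = ceil(sqrt(14736)) = 122.
Baby table (1900^j mod 14737 for j=0..121):
  0:1  1:1900  2:14172  3:2301  4:9748  5:11528  6:4018  7:434
  8:14065  9:5319  10:11255  11:1113  12:7309  13:4846  14:11512  15:3092
  16:9474  17:6723  18:11458  19:3651  20:10510  21:365  22:861  23:93
  24:14593  25:6403  26:7675  27:7607  28:11040  29:5249  30:10888  31:11189
  32:8346  33:388  34:350  35:1835  36:8568  37:9552  38:7553  39:11599
  40:6285  41:4530  42:592  43:4788  44:4471  45:6388  46:8649  47:1345
  48:5999  49:6399  50:75  51:9867  52:1836  53:10468  54:8987  55:9854
  56:6610  57:3076  58:8548  59:1026  60:4116  61:9790  62:2906  63:9762
  64:8654  65:10845  66:3174  67:3167  68:4604  69:8559  70:7189  71:12638
  72:5627  73:6975  74:3937  75:8641  76:882  77:10519  78:2728  79:10513
  80:6065  81:13903  82:6996  83:14363  84:11513  85:4992  86:8909  87:9024
  88:6469  89:442  90:14528  91:799  92:189  93:5412  94:11111  95:7516
  96:247  97:12453  98:7815  99:8341  100:5625  101:3175  102:5067  103:4039
  104:10860  105:2200  106:9429  107:9645  108:7409  109:3265  110:13960  111:12137
  112:11632  113:10037  114:622  115:2840  116:2258  117:1733  118:6349  119:8234
  120:8643  121:4682
Giant step factor: 1900^(-122) ≡ 4544 (mod 14737).
Scan 8135·4544^i mod 14737 for i = 0, 1, …:
  i=0: 8135   i=1: 5044   i=2: 3901   i=3: 12270
  i=4: 4809   i=5: 11862   i=6: 7719   i=7: 1076
  i=8: 11397   i=9: 2150     …   i=58: 8053
  i=59: 861
Match at i=59, j=22: k = 59·122 + 22 = 7220.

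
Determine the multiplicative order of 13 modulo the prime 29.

The order of 13 must divide p − 1 = 28 = 2^2 · 7.
Divisors: 1, 2, 4, 7, 14, 28.
Check each in increasing order: 13^1 ≡ 13;  13^2 ≡ 24;  13^4 ≡ 25;  13^7 ≡ 28;  13^14 ≡ 1.
Smallest exponent giving 1 is 14.

14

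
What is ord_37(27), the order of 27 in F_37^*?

6

The order of 27 must divide p − 1 = 36 = 2^2 · 3^2.
Divisors: 1, 2, 3, 4, 6, 9, 12, 18, 36.
Check each in increasing order: 27^1 ≡ 27;  27^2 ≡ 26;  27^3 ≡ 36;  27^4 ≡ 10;  27^6 ≡ 1.
Smallest exponent giving 1 is 6.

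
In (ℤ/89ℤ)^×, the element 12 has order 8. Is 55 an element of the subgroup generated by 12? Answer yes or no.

yes

55 ∈ ⟨12⟩ iff 55^8 ≡ 1 (mod 89), since |⟨12⟩| = 8.
55^8 mod 89 = 1.
Since 1 = 1, 55 lies in the subgroup.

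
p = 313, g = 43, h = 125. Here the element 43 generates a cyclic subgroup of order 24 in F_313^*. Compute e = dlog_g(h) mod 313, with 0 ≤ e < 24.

9

Successive powers of 43 modulo 313:
  43^0=1  43^1=43  43^2=284  43^3=5  43^4=215  43^5=168
  43^6=25  43^7=136  43^8=214  43^9=125
So 43^9 ≡ 125 (mod 313), giving e = 9.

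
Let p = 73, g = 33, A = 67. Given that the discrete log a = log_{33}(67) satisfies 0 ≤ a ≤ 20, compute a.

2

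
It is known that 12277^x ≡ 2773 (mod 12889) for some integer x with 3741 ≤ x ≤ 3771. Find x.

Compute 12277^3741 mod 12889 = 3466, then multiply by 12277 repeatedly:
  12277^3741=3466  12277^3742=5493  12277^3743=2313  12277^3744=2234  12277^3745=11915
  12277^3746=3194  12277^3747=4400  12277^3748=1001  12277^3749=6060  12277^3750=3312
  12277^3751=9518  12277^3752=812  12277^3753=5727  12277^3754=884  12277^3755=330
  12277^3756=4264  12277^3757=6899  12277^3758=5404  12277^3759=5225  12277^3760=11661
  12277^3761=3974  12277^3762=3933  12277^3763=3247  12277^3764=10631  12277^3765=2773
Found 2773 at exponent 3765.

3765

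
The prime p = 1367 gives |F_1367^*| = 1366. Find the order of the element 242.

The order of 242 must divide p − 1 = 1366 = 2 · 683.
Divisors: 1, 2, 683, 1366.
Check each in increasing order: 242^1 ≡ 242;  242^2 ≡ 1150;  242^683 ≡ 1.
Smallest exponent giving 1 is 683.

683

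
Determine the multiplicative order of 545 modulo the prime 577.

144

The order of 545 must divide p − 1 = 576 = 2^6 · 3^2.
Divisors: 1, 2, 3, 4, 6, 8, 9, 12, 16, 18, 24, 32, 36, 48, 64, 72, 96, 144, 192, 288, 576.
Check each in increasing order: 545^1 ≡ 545;  545^2 ≡ 447;  545^3 ≡ 121;  545^4 ≡ 167;  545^6 ≡ 216;  545^8 ≡ 193;  545^9 ≡ 171;  545^12 ≡ 496;  545^16 ≡ 321;  545^18 ≡ 391;  545^24 ≡ 214;  545^32 ≡ 335;  545^36 ≡ 553;  545^48 ≡ 213;  545^64 ≡ 287;  545^72 ≡ 576;  545^96 ≡ 363;  545^144 ≡ 1.
Smallest exponent giving 1 is 144.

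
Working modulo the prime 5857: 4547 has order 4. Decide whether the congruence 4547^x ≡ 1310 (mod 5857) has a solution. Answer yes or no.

1310 ∈ ⟨4547⟩ iff 1310^4 ≡ 1 (mod 5857), since |⟨4547⟩| = 4.
1310^4 mod 5857 = 1.
Since 1 = 1, 1310 lies in the subgroup.

yes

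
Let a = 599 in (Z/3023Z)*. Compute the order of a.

The order of 599 must divide p − 1 = 3022 = 2 · 1511.
Divisors: 1, 2, 1511, 3022.
Check each in increasing order: 599^1 ≡ 599;  599^2 ≡ 2087;  599^1511 ≡ 1.
Smallest exponent giving 1 is 1511.

1511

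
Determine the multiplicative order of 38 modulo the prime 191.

38

The order of 38 must divide p − 1 = 190 = 2 · 5 · 19.
Divisors: 1, 2, 5, 10, 19, 38, 95, 190.
Check each in increasing order: 38^1 ≡ 38;  38^2 ≡ 107;  38^5 ≡ 155;  38^10 ≡ 150;  38^19 ≡ 190;  38^38 ≡ 1.
Smallest exponent giving 1 is 38.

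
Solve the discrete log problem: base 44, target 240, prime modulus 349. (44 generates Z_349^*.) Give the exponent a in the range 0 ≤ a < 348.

136

Baby-step giant-step with m = ceil(sqrt(348)) = 19.
Baby table (44^j mod 349 for j=0..18):
  0:1  1:44  2:191  3:28  4:185  5:113  6:86  7:294
  8:23  9:314  10:205  11:295  12:67  13:156  14:233  15:131
  16:180  17:242  18:178
Giant step factor: 44^(-19) ≡ 34 (mod 349).
Scan 240·34^i mod 349 for i = 0, 1, …:
  i=0: 240   i=1: 133   i=2: 334   i=3: 188
  i=4: 110   i=5: 250   i=6: 124   i=7: 28
Match at i=7, j=3: a = 7·19 + 3 = 136.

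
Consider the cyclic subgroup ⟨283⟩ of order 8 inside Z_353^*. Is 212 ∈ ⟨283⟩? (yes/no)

212 ∈ ⟨283⟩ iff 212^8 ≡ 1 (mod 353), since |⟨283⟩| = 8.
212^8 mod 353 = 191.
Since 191 ≠ 1, 212 does not lie in the subgroup.

no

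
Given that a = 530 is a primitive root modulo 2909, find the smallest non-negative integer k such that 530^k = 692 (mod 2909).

Baby-step giant-step with m = ceil(sqrt(2908)) = 54.
Baby table (530^j mod 2909 for j=0..53):
  0:1  1:530  2:1636  3:198  4:216  5:1029  6:1387  7:2042
  8:112  9:1180  10:2874  11:1813  12:920  13:1797  14:1167  15:1802
  16:908  17:1255  18:1898  19:2335  20:1225  21:543  22:2708  23:1103
  24:2790  25:928  26:219  27:2619  28:477  29:2636  30:760  31:1358
  32:1217  33:2121  34:1256  35:2428  36:1062  37:1423  38:759  39:828
  40:2490  41:1923  42:1040  43:1399  44:2584  45:2290  46:647  47:2557
  48:2525  49:110  50:120  51:2511  52:1417  53:488
Giant step factor: 530^(-54) ≡ 1761 (mod 2909).
Scan 692·1761^i mod 2909 for i = 0, 1, …:
  i=0: 692   i=1: 2650   i=2: 614   i=3: 2015
  i=4: 2344   i=5: 2822   i=6: 970   i=7: 587
  i=8: 1012   i=9: 1824     …   i=21: 460
  i=22: 1358
Match at i=22, j=31: k = 22·54 + 31 = 1219.

1219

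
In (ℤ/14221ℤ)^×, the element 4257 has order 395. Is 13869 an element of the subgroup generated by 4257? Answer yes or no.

no

13869 ∈ ⟨4257⟩ iff 13869^395 ≡ 1 (mod 14221), since |⟨4257⟩| = 395.
13869^395 mod 14221 = 5623.
Since 5623 ≠ 1, 13869 does not lie in the subgroup.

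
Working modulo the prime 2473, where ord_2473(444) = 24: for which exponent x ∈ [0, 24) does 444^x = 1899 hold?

21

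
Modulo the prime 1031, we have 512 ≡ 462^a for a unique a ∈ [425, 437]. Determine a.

426

Compute 462^425 mod 1031 = 742, then multiply by 462 repeatedly:
  462^425=742  462^426=512
Found 512 at exponent 426.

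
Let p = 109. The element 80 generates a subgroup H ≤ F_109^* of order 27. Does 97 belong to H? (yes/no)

97 ∈ ⟨80⟩ iff 97^27 ≡ 1 (mod 109), since |⟨80⟩| = 27.
97^27 mod 109 = 1.
Since 1 = 1, 97 lies in the subgroup.

yes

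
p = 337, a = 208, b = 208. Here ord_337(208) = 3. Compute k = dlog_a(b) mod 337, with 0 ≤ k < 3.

Successive powers of 208 modulo 337:
  208^0=1  208^1=208
So 208^1 ≡ 208 (mod 337), giving k = 1.

1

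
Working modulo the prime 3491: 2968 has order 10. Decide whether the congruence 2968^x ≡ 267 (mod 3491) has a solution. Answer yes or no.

267 ∈ ⟨2968⟩ iff 267^10 ≡ 1 (mod 3491), since |⟨2968⟩| = 10.
267^10 mod 3491 = 1.
Since 1 = 1, 267 lies in the subgroup.

yes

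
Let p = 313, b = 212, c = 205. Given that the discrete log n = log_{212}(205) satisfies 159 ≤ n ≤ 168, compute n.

160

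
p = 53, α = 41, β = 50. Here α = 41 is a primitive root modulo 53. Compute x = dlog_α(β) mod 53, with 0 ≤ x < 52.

31

Baby-step giant-step with m = ceil(sqrt(52)) = 8.
Baby table (41^j mod 53 for j=0..7):
  0:1  1:41  2:38  3:21  4:13  5:3  6:17  7:8
Giant step factor: 41^(-8) ≡ 16 (mod 53).
Scan 50·16^i mod 53 for i = 0, 1, …:
  i=0: 50   i=1: 5   i=2: 27   i=3: 8
Match at i=3, j=7: x = 3·8 + 7 = 31.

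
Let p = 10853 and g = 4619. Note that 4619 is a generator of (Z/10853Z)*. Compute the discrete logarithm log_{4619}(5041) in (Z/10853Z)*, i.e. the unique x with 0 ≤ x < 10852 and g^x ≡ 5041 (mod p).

6802

Baby-step giant-step with m = ceil(sqrt(10852)) = 105.
Baby table (4619^j mod 10853 for j=0..104):
  0:1  1:4619  2:9016  3:1943  4:10139  5:1346  6:9258  7:1882
  8:10558  9:4873  10:10118  11:2024  12:4423  13:4491  14:3846  15:9166
  16:201  17:5914  18:10618  19:10688  20:8428  21:10074  22:4995  23:9280
  24:5823  25:2703  26:4207  27:5263  28:9930  29:1892  30:2483  31:8209
  32:7842  33:5737  34:7030  35:10247  36:960  37:6216  38:5519  39:9417
  40:9152  41:653  42:9926  43:5122  44:9831  45:437  46:10698  47:353
  48:2557  49:2719  50:2140  51:8430  52:8459  53:1321  54:2313  55:4395
  56:5395  57:1017  58:9027  59:9340  60:785  61:1013  62:1404  63:5835
  64:3866  65:3869  66:6873  67:1362  68:7191  69:5049  70:9087  71:4302
  72:9948  73:9063  74:1976  75:10624  76:5843  77:8259  78:26  79:711
  80:6503  81:7106  82:3142  83:2437  84:1942  85:5520  86:3183  87:7315
  88:2596  89:9212  90:6468  91:8236  92:2319  93:10403  94:5226  95:1822
  96:4743  97:6563  98:2068  99:1452  100:10487  101:2514  102:10309  103:5160
  104:852
Giant step factor: 4619^(-105) ≡ 4861 (mod 10853).
Scan 5041·4861^i mod 10853 for i = 0, 1, …:
  i=0: 5041   i=1: 9080   i=2: 9582   i=3: 7879
  i=4: 10435   i=5: 8466   i=6: 9503   i=7: 3715
  i=8: 10076   i=9: 10700     …   i=63: 3401
  i=64: 3142
Match at i=64, j=82: x = 64·105 + 82 = 6802.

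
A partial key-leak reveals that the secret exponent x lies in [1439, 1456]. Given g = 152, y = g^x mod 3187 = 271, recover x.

1453

Compute 152^1439 mod 3187 = 491, then multiply by 152 repeatedly:
  152^1439=491  152^1440=1331  152^1441=1531  152^1442=61  152^1443=2898
  152^1444=690  152^1445=2896  152^1446=386  152^1447=1306  152^1448=918
  152^1449=2495  152^1450=3174  152^1451=1211  152^1452=2413  152^1453=271
Found 271 at exponent 1453.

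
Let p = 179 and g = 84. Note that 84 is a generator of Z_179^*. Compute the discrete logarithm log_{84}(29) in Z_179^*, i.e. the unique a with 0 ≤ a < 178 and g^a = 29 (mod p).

72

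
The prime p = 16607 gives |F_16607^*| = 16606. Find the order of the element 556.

16606

The order of 556 must divide p − 1 = 16606 = 2 · 19^2 · 23.
Divisors: 1, 2, 19, 23, 38, 46, 361, 437, 722, 874, 8303, 16606.
Check each in increasing order: 556^1 ≡ 556;  556^2 ≡ 10210;  556^19 ≡ 14549;  556^23 ≡ 16370;  556^38 ≡ 579;  556^46 ≡ 6348;  556^361 ≡ 11577;  556^437 ≡ 12550;  556^722 ≡ 8439;  556^874 ≡ 1712;  556^8303 ≡ 16606;  556^16606 ≡ 1.
Smallest exponent giving 1 is 16606.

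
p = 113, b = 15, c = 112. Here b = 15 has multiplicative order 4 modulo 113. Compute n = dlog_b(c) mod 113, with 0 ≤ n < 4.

2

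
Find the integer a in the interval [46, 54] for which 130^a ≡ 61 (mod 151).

53

Compute 130^46 mod 151 = 17, then multiply by 130 repeatedly:
  130^46=17  130^47=96  130^48=98  130^49=56  130^50=32
  130^51=83  130^52=69  130^53=61
Found 61 at exponent 53.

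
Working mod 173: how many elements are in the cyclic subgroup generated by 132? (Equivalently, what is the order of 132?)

The order of 132 must divide p − 1 = 172 = 2^2 · 43.
Divisors: 1, 2, 4, 43, 86, 172.
Check each in increasing order: 132^1 ≡ 132;  132^2 ≡ 124;  132^4 ≡ 152;  132^43 ≡ 1.
Smallest exponent giving 1 is 43.

43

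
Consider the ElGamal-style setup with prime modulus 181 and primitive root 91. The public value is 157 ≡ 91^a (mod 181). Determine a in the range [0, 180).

31

Baby-step giant-step with m = ceil(sqrt(180)) = 14.
Baby table (91^j mod 181 for j=0..13):
  0:1  1:91  2:136  3:68  4:34  5:17  6:99  7:140
  8:70  9:35  10:108  11:54  12:27  13:104
Giant step factor: 91^(-14) ≡ 94 (mod 181).
Scan 157·94^i mod 181 for i = 0, 1, …:
  i=0: 157   i=1: 97   i=2: 68
Match at i=2, j=3: a = 2·14 + 3 = 31.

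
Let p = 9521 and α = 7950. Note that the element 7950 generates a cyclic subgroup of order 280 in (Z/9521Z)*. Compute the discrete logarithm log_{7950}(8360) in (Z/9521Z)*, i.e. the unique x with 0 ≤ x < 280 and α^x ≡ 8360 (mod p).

259

Baby-step giant-step with m = ceil(sqrt(280)) = 17.
Baby table (7950^j mod 9521 for j=0..16):
  0:1  1:7950  2:2102  3:1545  4:660  5:929  6:6775  7:953
  8:7155  9:3796  10:6151  11:594  12:9405  13:1337  14:3714  15:1679
  16:9129
Giant step factor: 7950^(-17) ≡ 4941 (mod 9521).
Scan 8360·4941^i mod 9521 for i = 0, 1, …:
  i=0: 8360   i=1: 4662   i=2: 3643   i=3: 5373
  i=4: 3445   i=5: 7718   i=6: 3033   i=7: 9520
  i=8: 4580   i=9: 7884     …   i=14: 7151
  i=15: 660
Match at i=15, j=4: x = 15·17 + 4 = 259.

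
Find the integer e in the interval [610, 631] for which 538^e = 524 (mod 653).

630

Compute 538^610 mod 653 = 553, then multiply by 538 repeatedly:
  538^610=553  538^611=399  538^612=478  538^613=535  538^614=510
  538^615=120  538^616=566  538^617=210  538^618=11  538^619=41
  538^620=509  538^621=235  538^622=401  538^623=248  538^624=212
  538^625=434  538^626=371  538^627=433  538^628=486  538^629=268
  538^630=524
Found 524 at exponent 630.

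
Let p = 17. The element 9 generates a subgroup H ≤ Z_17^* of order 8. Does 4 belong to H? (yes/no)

yes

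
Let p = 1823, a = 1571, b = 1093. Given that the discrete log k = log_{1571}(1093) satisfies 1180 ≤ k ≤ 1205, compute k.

1202

Compute 1571^1180 mod 1823 = 228, then multiply by 1571 repeatedly:
  1571^1180=228  1571^1181=880  1571^1182=646  1571^1183=1278  1571^1184=615
  1571^1185=1798  1571^1186=831  1571^1187=233  1571^1188=1443  1571^1189=964
  1571^1190=1354  1571^1191=1516  1571^1192=798  1571^1193=1257  1571^1194=438
  1571^1195=827  1571^1196=1241  1571^1197=824  1571^1198=174  1571^1199=1727
  1571^1200=493  1571^1201=1551  1571^1202=1093
Found 1093 at exponent 1202.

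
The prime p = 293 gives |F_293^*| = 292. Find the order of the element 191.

The order of 191 must divide p − 1 = 292 = 2^2 · 73.
Divisors: 1, 2, 4, 73, 146, 292.
Check each in increasing order: 191^1 ≡ 191;  191^2 ≡ 149;  191^4 ≡ 226;  191^73 ≡ 1.
Smallest exponent giving 1 is 73.

73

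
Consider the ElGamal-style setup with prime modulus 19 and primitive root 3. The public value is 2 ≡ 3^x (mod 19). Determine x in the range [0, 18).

7

Successive powers of 3 modulo 19:
  3^0=1  3^1=3  3^2=9  3^3=8  3^4=5  3^5=15
  3^6=7  3^7=2
So 3^7 ≡ 2 (mod 19), giving x = 7.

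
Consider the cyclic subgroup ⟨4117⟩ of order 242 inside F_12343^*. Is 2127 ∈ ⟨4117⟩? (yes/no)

yes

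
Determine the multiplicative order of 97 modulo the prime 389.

97

The order of 97 must divide p − 1 = 388 = 2^2 · 97.
Divisors: 1, 2, 4, 97, 194, 388.
Check each in increasing order: 97^1 ≡ 97;  97^2 ≡ 73;  97^4 ≡ 272;  97^97 ≡ 1.
Smallest exponent giving 1 is 97.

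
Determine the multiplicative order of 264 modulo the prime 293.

The order of 264 must divide p − 1 = 292 = 2^2 · 73.
Divisors: 1, 2, 4, 73, 146, 292.
Check each in increasing order: 264^1 ≡ 264;  264^2 ≡ 255;  264^4 ≡ 272;  264^73 ≡ 155;  264^146 ≡ 292;  264^292 ≡ 1.
Smallest exponent giving 1 is 292.

292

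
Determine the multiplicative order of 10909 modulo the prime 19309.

19308

The order of 10909 must divide p − 1 = 19308 = 2^2 · 3 · 1609.
Divisors: 1, 2, 3, 4, 6, 12, 1609, 3218, 4827, 6436, 9654, 19308.
Check each in increasing order: 10909^1 ≡ 10909;  10909^2 ≡ 4914;  10909^3 ≡ 5042;  10909^4 ≡ 11146;  10909^6 ≡ 11120;  10909^12 ≡ 18873;  10909^1609 ≡ 12096;  10909^3218 ≡ 8923;  10909^4827 ≡ 14607;  10909^6436 ≡ 8922;  10909^9654 ≡ 19308;  10909^19308 ≡ 1.
Smallest exponent giving 1 is 19308.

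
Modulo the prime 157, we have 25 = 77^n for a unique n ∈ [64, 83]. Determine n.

Compute 77^64 mod 157 = 19, then multiply by 77 repeatedly:
  77^64=19  77^65=50  77^66=82  77^67=34  77^68=106
  77^69=155  77^70=3  77^71=74  77^72=46  77^73=88
  77^74=25
Found 25 at exponent 74.

74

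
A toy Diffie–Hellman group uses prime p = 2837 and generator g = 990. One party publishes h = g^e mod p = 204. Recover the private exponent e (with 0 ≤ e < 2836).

Baby-step giant-step with m = ceil(sqrt(2836)) = 54.
Baby table (990^j mod 2837 for j=0..53):
  0:1  1:990  2:1335  3:2445  4:589  5:1525  6:466  7:1746
  8:807  9:1733  10:2122  11:1400  12:1544  13:2254  14:1578  15:1870
  16:1576  17:2727  18:1743  19:674  20:565  21:461  22:2470  23:2643
  24:856  25:2014  26:2286  27:2051  28:2035  29:380  30:1716  31:2314
  32:1401  33:2534  34:752  35:1186  36:2459  37:264  38:356  39:652
  40:1481  41:2298  42:2583  43:1033  44:1350  45:273  46:755  47:1319
  48:790  49:1925  50:2123  51:2390  52:42  53:1862
Giant step factor: 990^(-54) ≡ 1283 (mod 2837).
Scan 204·1283^i mod 2837 for i = 0, 1, …:
  i=0: 204   i=1: 728   i=2: 651   i=3: 1155
  i=4: 951   i=5: 223   i=6: 2409   i=7: 1254
  i=8: 303   i=9: 80     …   i=33: 1414
  i=34: 1319
Match at i=34, j=47: e = 34·54 + 47 = 1883.

1883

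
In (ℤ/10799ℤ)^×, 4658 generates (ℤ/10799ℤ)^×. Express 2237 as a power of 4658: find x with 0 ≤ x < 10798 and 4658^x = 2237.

8592

Baby-step giant-step with m = ceil(sqrt(10798)) = 104.
Baby table (4658^j mod 10799 for j=0..103):
  0:1  1:4658  2:1773  3:8198  4:1020  5:10399  6:5027  7:3534
  8:3696  9:2362  10:8814  11:8613  12:1069  13:1063  14:5512  15:5673
  16:10480  17:4360  18:6760  19:8995  20:9389  21:8811  22:5438  23:6549
  24:8866  25:2452  26:6873  27:6198  28:4557  29:6471  30:1909  31:4545
  32:4570  33:2231  34:3360  35:3129  36:7031  37:7830  38:3917  39:5875
  40:1084  41:6139  42:10509  43:9854  44:4182  45:9159  46:6572  47:8010
  48:35  49:1045  50:8060  51:6156  52:3303  53:7598  54:3161  55:4901
  56:10571  57:7077  58:6118  59:9882  60:5018  61:4808  62:9337  63:4173
  64:10433  65:1414  66:9821  67:1654  68:4645  69:6013  70:6747  71:2436
  72:7938  73:10227  74:2977  75:950  76:8309  77:10505  78:2021  79:7889
  80:8764  81:2492  82:9610  83:1525  84:8507  85:4075  86:7507  87:444
  88:5543  89:9684  90:649  91:10121  92:5983  93:7394  94:3241  95:10375
  96:1225  97:4178  98:1326  99:10279  100:7615  101:6754  102:2645  103:9550
Giant step factor: 4658^(-104) ≡ 8037 (mod 10799).
Scan 2237·8037^i mod 10799 for i = 0, 1, …:
  i=0: 2237   i=1: 9233   i=2: 5692   i=3: 2040
  i=4: 2598   i=5: 5659   i=6: 6794   i=7: 3634
  i=8: 5962   i=9: 1431     …   i=81: 4950
  i=82: 10433
Match at i=82, j=64: x = 82·104 + 64 = 8592.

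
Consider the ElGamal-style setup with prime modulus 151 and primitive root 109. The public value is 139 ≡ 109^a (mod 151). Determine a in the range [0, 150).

22

Baby-step giant-step with m = ceil(sqrt(150)) = 13.
Baby table (109^j mod 151 for j=0..12):
  0:1  1:109  2:103  3:53  4:39  5:23  6:91  7:104
  8:11  9:142  10:76  11:130  12:127
Giant step factor: 109^(-13) ≡ 114 (mod 151).
Scan 139·114^i mod 151 for i = 0, 1, …:
  i=0: 139   i=1: 142
Match at i=1, j=9: a = 1·13 + 9 = 22.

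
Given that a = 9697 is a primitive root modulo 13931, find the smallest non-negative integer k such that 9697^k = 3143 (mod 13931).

Baby-step giant-step with m = ceil(sqrt(13930)) = 119.
Baby table (9697^j mod 13931 for j=0..118):
  0:1  1:9697  2:11490  3:12323  4:9944  5:10517  6:8429  7:2836
  8:898  9:1031  10:9080  11:4840  12:13872  13:12979  14:4709  15:11286
  16:12337  17:6392  18:4205  19:13779  20:2742  21:8826  22:7589  23:6991
  24:3481  25:444  26:789  27:2814  28:10460  29:12940  30:2663  31:8968
  32:5394  33:8644  34:11972  35:5461  36:3586  37:1666  38:9173  39:1146
  40:9755  41:2745  42:10055  43:266  44:2167  45:5451  46:4133  47:12145
  48:11322  49:13154  50:2102  51:2041  52:9557  53:5217  54:5788  55:12168
  56:11457  57:12735  58:6911  59:7857  60:690  61:4050  62:1361  63:4960
  64:7308  65:12610  66:6783  67:6500  68:6656  69:909  70:10181  71:10091
  72:1083  73:11808  74:3287  75:13842  76:689  77:8284  78:3802  79:6568
  80:11295  81:2093  82:12285  83:3664  84:5758  85:13809  86:1101  87:5251
  88:1142  89:12760  90:12509  91:2556  92:2283  93:1892  94:13528  95:6720
  96:8553  97:7198  98:4696  99:10604  100:2277  101:13365  102:312  103:2437
  104:4613  105:13751  106:9846  107:7519  108:10820  109:7179  110:1556  111:1259
  112:4967  113:5532  114:9454  115:9458  116:6453  117:10620  118:4188
Giant step factor: 9697^(-119) ≡ 5557 (mod 13931).
Scan 3143·5557^i mod 13931 for i = 0, 1, …:
  i=0: 3143   i=1: 10108   i=2: 364   i=3: 2753
  i=4: 2183   i=5: 10961   i=6: 3945   i=7: 8902
  i=8: 13364   i=9: 11518     …   i=97: 1130
  i=98: 10460
Match at i=98, j=28: k = 98·119 + 28 = 11690.

11690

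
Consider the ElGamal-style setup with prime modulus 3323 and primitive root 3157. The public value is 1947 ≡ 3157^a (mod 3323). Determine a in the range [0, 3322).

1934

Baby-step giant-step with m = ceil(sqrt(3322)) = 58.
Baby table (3157^j mod 3323 for j=0..57):
  0:1  1:3157  2:972  3:1475  4:1052  5:1487  6:2383  7:3182
  8:145  9:2514  10:1374  11:1203  12:3005  13:2943  14:3266  15:2816
  16:1087  17:2323  18:3173  19:1639  20:412  21:1391  22:1704  23:2914
  24:1434  25:1212  26:1511  27:1722  28:3249  29:2315  30:1178  31:509
  32:1904  33:2944  34:3100  35:465  36:2562  37:52  38:1337  39:699
  40:271  41:1536  42:895  43:965  44:2637  45:894  46:1131  47:1665
  48:2742  49:79  50:178  51:359  52:220  53:33  54:1168  55:2169
  56:2153  57:1486
Giant step factor: 3157^(-58) ≡ 2108 (mod 3323).
Scan 1947·2108^i mod 3323 for i = 0, 1, …:
  i=0: 1947   i=1: 371   i=2: 1163   i=3: 2553
  i=4: 1787   i=5: 2037   i=6: 680   i=7: 1227
  i=8: 1222   i=9: 651     …   i=32: 120
  i=33: 412
Match at i=33, j=20: a = 33·58 + 20 = 1934.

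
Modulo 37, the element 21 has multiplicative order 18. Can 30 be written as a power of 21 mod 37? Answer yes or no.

yes

⟨21⟩ has order 18; its elements mod 37 are {1, 3, 4, 7, 9, 10, 11, 12, 16, 21, 25, 26, 27, 28, 30, 33, 34, 36}.
30 is in this set.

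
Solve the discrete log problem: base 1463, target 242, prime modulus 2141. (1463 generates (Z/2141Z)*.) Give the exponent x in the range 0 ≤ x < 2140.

Baby-step giant-step with m = ceil(sqrt(2140)) = 47.
Baby table (1463^j mod 2141 for j=0..46):
  0:1  1:1463  2:1510  3:1759  4:2076  5:1250  6:336  7:1279
  8:2084  9:108  10:1711  11:364  12:1564  13:1544  14:117  15:2032
  16:1108  17:267  18:959  19:662  20:774  21:1914  22:1895  23:1931
  24:1074  25:1909  26:1003  27:804  28:843  29:93  30:1176  31:1265
  32:871  33:378  34:636  35:1274  36:1192  37:1122  38:1480  39:689
  40:1737  41:2005  42:145  43:176  44:568  45:276  46:1280
Giant step factor: 1463^(-47) ≡ 1037 (mod 2141).
Scan 242·1037^i mod 2141 for i = 0, 1, …:
  i=0: 242   i=1: 457   i=2: 748   i=3: 634
  i=4: 171   i=5: 1765   i=6: 1891   i=7: 1952
  i=8: 979   i=9: 389     …   i=19: 299
  i=20: 1759
Match at i=20, j=3: x = 20·47 + 3 = 943.

943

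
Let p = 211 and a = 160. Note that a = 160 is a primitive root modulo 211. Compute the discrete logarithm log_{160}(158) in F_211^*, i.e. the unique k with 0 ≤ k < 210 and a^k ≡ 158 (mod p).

Baby-step giant-step with m = ceil(sqrt(210)) = 15.
Baby table (160^j mod 211 for j=0..14):
  0:1  1:160  2:69  3:68  4:119  5:50  6:193  7:74
  8:24  9:42  10:179  11:155  12:113  13:145  14:201
Giant step factor: 160^(-15) ≡ 12 (mod 211).
Scan 158·12^i mod 211 for i = 0, 1, …:
  i=0: 158   i=1: 208   i=2: 175   i=3: 201
Match at i=3, j=14: k = 3·15 + 14 = 59.

59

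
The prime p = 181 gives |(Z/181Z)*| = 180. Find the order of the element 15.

The order of 15 must divide p − 1 = 180 = 2^2 · 3^2 · 5.
Divisors: 1, 2, 3, 4, 5, 6, 9, 10, 12, 15, 18, 20, 30, 36, 45, 60, 90, 180.
Check each in increasing order: 15^1 ≡ 15;  15^2 ≡ 44;  15^3 ≡ 117;  15^4 ≡ 126;  15^5 ≡ 80;  15^6 ≡ 114;  15^9 ≡ 125;  15^10 ≡ 65;  15^12 ≡ 145;  15^15 ≡ 132;  15^18 ≡ 59;  15^20 ≡ 62;  15^30 ≡ 48;  15^36 ≡ 42;  15^45 ≡ 1.
Smallest exponent giving 1 is 45.

45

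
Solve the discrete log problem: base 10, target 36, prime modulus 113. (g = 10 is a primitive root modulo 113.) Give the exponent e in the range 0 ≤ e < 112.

38

Baby-step giant-step with m = ceil(sqrt(112)) = 11.
Baby table (10^j mod 113 for j=0..10):
  0:1  1:10  2:100  3:96  4:56  5:108  6:63  7:65
  8:85  9:59  10:25
Giant step factor: 10^(-11) ≡ 33 (mod 113).
Scan 36·33^i mod 113 for i = 0, 1, …:
  i=0: 36   i=1: 58   i=2: 106   i=3: 108
Match at i=3, j=5: e = 3·11 + 5 = 38.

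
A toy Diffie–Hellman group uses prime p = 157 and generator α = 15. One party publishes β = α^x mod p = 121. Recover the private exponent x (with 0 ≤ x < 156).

136

Baby-step giant-step with m = ceil(sqrt(156)) = 13.
Baby table (15^j mod 157 for j=0..12):
  0:1  1:15  2:68  3:78  4:71  5:123  6:118  7:43
  8:17  9:98  10:57  11:70  12:108
Giant step factor: 15^(-13) ≡ 22 (mod 157).
Scan 121·22^i mod 157 for i = 0, 1, …:
  i=0: 121   i=1: 150   i=2: 3   i=3: 66
  i=4: 39   i=5: 73   i=6: 36   i=7: 7
  i=8: 154   i=9: 91   i=10: 118
Match at i=10, j=6: x = 10·13 + 6 = 136.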